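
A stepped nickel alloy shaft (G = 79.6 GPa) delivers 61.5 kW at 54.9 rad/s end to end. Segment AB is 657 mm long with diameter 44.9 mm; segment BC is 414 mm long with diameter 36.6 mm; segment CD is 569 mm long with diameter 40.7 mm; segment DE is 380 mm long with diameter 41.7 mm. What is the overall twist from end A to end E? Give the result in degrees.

5.96°

ω = 54.9 rad/s, so T = P/ω = 61.5×10³ / 54.90 = 1120 N·m.
J_AB = π(0.0449)⁴/32 = 3.99×10^-7 m⁴; J_BC = π(0.0366)⁴/32 = 1.76×10^-7 m⁴; J_CD = π(0.0407)⁴/32 = 2.69×10^-7 m⁴; J_DE = π(0.0417)⁴/32 = 2.97×10^-7 m⁴.
θ = (T/G)·Σ L_i/J_i = (1120/79.6×10⁹)·(0.657/3.99×10^-7 + 0.414/1.76×10^-7 + 0.569/2.69×10^-7 + 0.380/2.97×10^-7) = 0.1040 rad.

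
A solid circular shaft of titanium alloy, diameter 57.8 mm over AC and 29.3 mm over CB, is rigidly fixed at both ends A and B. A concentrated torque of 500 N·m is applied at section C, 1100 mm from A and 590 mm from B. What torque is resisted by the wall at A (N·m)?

Compatibility: T_A·a/J_AC = T_B·b/J_CB with T_A + T_B = T₀.
J_AC = 1.10×10^-6 m⁴, J_CB = 7.24×10^-8 m⁴, so T_A = T₀·(J_AC/a)/((J_AC/a)+(J_CB/b)) = 445.2 N·m, T_B = 54.81 N·m.

445 N·m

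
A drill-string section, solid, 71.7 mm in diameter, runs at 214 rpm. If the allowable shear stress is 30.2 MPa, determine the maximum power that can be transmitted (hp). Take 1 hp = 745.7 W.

J = πd⁴/32 = π(0.0717)⁴/32 = 2.595×10^-6 m⁴.
T_max = τ_allow·J/r = 3.02×10^7 × 2.595×10^-6 / 0.0358 = 2186 N·m.
ω = 2π·214/60 = 22.41 rad/s, so P_max = T_max·ω = 4.898×10^4 W.

65.7 hp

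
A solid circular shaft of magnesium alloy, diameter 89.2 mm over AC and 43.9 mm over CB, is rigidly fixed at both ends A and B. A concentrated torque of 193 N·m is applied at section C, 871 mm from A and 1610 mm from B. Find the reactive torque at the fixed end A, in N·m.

Compatibility: T_A·a/J_AC = T_B·b/J_CB with T_A + T_B = T₀.
J_AC = 6.22×10^-6 m⁴, J_CB = 3.65×10^-7 m⁴, so T_A = T₀·(J_AC/a)/((J_AC/a)+(J_CB/b)) = 187.1 N·m, T_B = 5.937 N·m.

187 N·m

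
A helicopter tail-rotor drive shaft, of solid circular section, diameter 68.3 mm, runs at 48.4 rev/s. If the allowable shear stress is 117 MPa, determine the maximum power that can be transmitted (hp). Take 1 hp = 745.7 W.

2980 hp

J = πd⁴/32 = π(0.0683)⁴/32 = 2.136×10^-6 m⁴.
T_max = τ_allow·J/r = 1.17×10^8 × 2.136×10^-6 / 0.0341 = 7319 N·m.
ω = 2π·48.4 = 304.1 rad/s, so P_max = T_max·ω = 2.226×10^6 W.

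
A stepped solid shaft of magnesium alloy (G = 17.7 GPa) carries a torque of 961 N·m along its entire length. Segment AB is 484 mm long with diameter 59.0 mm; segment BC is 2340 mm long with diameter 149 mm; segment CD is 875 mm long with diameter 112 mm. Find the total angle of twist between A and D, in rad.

J_AB = π(0.0590)⁴/32 = 1.19×10^-6 m⁴; J_BC = π(0.149)⁴/32 = 4.84×10^-5 m⁴; J_CD = π(0.112)⁴/32 = 1.54×10^-5 m⁴.
θ = (T/G)·Σ L_i/J_i = (961.0/17.7×10⁹)·(0.484/1.19×10^-6 + 2.34/4.84×10^-5 + 0.875/1.54×10^-5) = 0.02779 rad.

0.0278 rad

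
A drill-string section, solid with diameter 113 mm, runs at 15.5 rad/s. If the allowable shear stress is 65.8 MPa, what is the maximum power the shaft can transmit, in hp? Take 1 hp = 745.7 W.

387 hp

J = πd⁴/32 = π(0.113)⁴/32 = 1.601×10^-5 m⁴.
T_max = τ_allow·J/r = 6.58×10^7 × 1.601×10^-5 / 0.0565 = 18640 N·m.
ω = 15.5 rad/s, so P_max = T_max·ω = 2.890×10^5 W.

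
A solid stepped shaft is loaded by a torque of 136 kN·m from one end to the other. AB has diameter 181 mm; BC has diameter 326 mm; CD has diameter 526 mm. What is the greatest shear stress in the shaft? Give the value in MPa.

Under the same torque, τ_max = 16T/(πd³) is largest where d is smallest — segment AB (d = 181 mm).
τ_max = 16·136000/(π·(0.181)³) = 1.168×10^8 Pa.

117 MPa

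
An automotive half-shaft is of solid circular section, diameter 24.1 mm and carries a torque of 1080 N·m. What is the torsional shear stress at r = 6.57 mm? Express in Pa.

J = πd⁴/32 = π(0.0241)⁴/32 = 3.312×10^-8 m⁴.
Shear stress varies linearly with radius: τ = T·r/J = 1080 × 0.00657 / 3.312×10^-8 = 2.143×10^8 Pa.

2.14e8 Pa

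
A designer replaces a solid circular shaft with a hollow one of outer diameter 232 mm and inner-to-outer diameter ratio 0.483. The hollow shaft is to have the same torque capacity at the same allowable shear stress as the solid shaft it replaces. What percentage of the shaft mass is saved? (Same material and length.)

20.4 %

Equal τ_max and T ⇒ the solid shaft needs d_s³ = d_o³(1−k⁴), so d_s = 232·(1−0.483⁴)^(1/3) = 227.7 mm.
Area ratio A_h/A_s = d_o²(1−k²)/d_s² = (1−k²)/(1−k⁴)^(2/3) = 0.7959.
Mass saving = 1 − 0.7959 = 20.4 %.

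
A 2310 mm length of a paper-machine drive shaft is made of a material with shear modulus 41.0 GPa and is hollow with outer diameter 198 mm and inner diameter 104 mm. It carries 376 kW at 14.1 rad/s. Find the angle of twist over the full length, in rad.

0.0108 rad

ω = 14.1 rad/s, so T = P/ω = 376×10³ / 14.10 = 26670 N·m.
J = π(d_o⁴ − d_i⁴)/32 = π(0.198⁴ − 0.104⁴)/32 = 1.394×10^-4 m⁴.
θ = T·L/(G·J) = 26670 × 2.31 / (41.0×10⁹ × 1.394×10^-4) = 0.01078 rad.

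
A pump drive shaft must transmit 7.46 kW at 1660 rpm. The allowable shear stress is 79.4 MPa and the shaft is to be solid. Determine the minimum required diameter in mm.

ω = 2π·1660/60 = 173.8 rad/s, so T = P/ω = 7.46×10³ / 173.8 = 42.91 N·m.
For a solid shaft τ_max = 16T/(πd³), so d = (16T/(π τ_allow))^(1/3) = (16·42.91/(π·7.94×10^7))^(1/3) = 0.01401 m.

14.0 mm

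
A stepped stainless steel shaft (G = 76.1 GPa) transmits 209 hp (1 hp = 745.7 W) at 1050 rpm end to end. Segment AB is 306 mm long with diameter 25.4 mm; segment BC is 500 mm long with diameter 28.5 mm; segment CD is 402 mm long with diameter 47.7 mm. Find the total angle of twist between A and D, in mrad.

ω = 2π·1050/60 = 110.0 rad/s, so T = P/ω = 209×745.7 / 110.0 = 1417 N·m.
J_AB = π(0.0254)⁴/32 = 4.09×10^-8 m⁴; J_BC = π(0.0285)⁴/32 = 6.48×10^-8 m⁴; J_CD = π(0.0477)⁴/32 = 5.08×10^-7 m⁴.
θ = (T/G)·Σ L_i/J_i = (1417/76.1×10⁹)·(0.306/4.09×10^-8 + 0.500/6.48×10^-8 + 0.402/5.08×10^-7) = 0.2980 rad.

298 mrad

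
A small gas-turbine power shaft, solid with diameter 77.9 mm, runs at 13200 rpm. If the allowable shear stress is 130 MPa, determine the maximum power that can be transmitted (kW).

16700 kW

J = πd⁴/32 = π(0.0779)⁴/32 = 3.615×10^-6 m⁴.
T_max = τ_allow·J/r = 1.30×10^8 × 3.615×10^-6 / 0.0390 = 12070 N·m.
ω = 2π·13200/60 = 1382 rad/s, so P_max = T_max·ω = 1.668×10^7 W.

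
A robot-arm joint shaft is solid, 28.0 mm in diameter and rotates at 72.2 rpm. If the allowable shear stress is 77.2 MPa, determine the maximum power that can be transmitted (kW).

J = πd⁴/32 = π(0.0280)⁴/32 = 6.034×10^-8 m⁴.
T_max = τ_allow·J/r = 7.72×10^7 × 6.034×10^-8 / 0.0140 = 332.8 N·m.
ω = 2π·72.2/60 = 7.561 rad/s, so P_max = T_max·ω = 2516 W.

2.52 kW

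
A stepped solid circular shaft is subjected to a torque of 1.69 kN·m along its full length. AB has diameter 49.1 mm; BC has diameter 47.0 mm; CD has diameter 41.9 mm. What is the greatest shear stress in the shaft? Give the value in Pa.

Under the same torque, τ_max = 16T/(πd³) is largest where d is smallest — segment CD (d = 41.9 mm).
τ_max = 16·1690/(π·(0.0419)³) = 1.170×10^8 Pa.

1.17e8 Pa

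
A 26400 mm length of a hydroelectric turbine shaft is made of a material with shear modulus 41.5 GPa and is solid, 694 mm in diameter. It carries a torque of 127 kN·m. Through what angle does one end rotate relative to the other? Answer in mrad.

3.55 mrad

J = πd⁴/32 = π(0.694)⁴/32 = 0.02277 m⁴.
θ = T·L/(G·J) = 127000 × 26.4 / (41.5×10⁹ × 0.02277) = 3.547×10^-3 rad.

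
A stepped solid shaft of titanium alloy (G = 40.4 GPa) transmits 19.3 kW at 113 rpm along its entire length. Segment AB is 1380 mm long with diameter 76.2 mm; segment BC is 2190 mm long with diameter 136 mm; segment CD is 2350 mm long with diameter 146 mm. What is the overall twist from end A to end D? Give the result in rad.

ω = 2π·113/60 = 11.83 rad/s, so T = P/ω = 19.3×10³ / 11.83 = 1631 N·m.
J_AB = π(0.0762)⁴/32 = 3.31×10^-6 m⁴; J_BC = π(0.136)⁴/32 = 3.36×10^-5 m⁴; J_CD = π(0.146)⁴/32 = 4.46×10^-5 m⁴.
θ = (T/G)·Σ L_i/J_i = (1631/40.4×10⁹)·(1.38/3.31×10^-6 + 2.19/3.36×10^-5 + 2.35/4.46×10^-5) = 0.02159 rad.

0.0216 rad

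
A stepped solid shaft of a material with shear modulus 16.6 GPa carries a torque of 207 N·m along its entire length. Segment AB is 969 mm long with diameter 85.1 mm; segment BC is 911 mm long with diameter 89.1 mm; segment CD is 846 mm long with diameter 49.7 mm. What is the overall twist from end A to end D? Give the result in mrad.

J_AB = π(0.0851)⁴/32 = 5.15×10^-6 m⁴; J_BC = π(0.0891)⁴/32 = 6.19×10^-6 m⁴; J_CD = π(0.0497)⁴/32 = 5.99×10^-7 m⁴.
θ = (T/G)·Σ L_i/J_i = (207.0/16.6×10⁹)·(0.969/5.15×10^-6 + 0.911/6.19×10^-6 + 0.846/5.99×10^-7) = 0.02179 rad.

21.8 mrad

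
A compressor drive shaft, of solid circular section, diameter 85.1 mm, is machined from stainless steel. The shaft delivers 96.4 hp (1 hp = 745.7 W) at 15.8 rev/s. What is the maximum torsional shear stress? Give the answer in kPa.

5980 kPa

ω = 2π·15.8 = 99.27 rad/s, so T = P/ω = 96.4×745.7 / 99.27 = 724.1 N·m.
J = πd⁴/32 = π(0.0851)⁴/32 = 5.149×10^-6 m⁴.
τ_max = T·r/J = 724.1 × 0.0425 / 5.149×10^-6 = 5.984×10^6 Pa.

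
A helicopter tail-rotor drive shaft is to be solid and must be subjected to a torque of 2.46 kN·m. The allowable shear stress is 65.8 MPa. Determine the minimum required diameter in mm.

For a solid shaft τ_max = 16T/(πd³), so d = (16T/(π τ_allow))^(1/3) = (16·2460/(π·6.58×10^7))^(1/3) = 0.05753 m.

57.5 mm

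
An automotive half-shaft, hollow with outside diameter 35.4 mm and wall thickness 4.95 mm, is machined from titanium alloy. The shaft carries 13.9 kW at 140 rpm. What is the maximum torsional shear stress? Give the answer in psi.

21600 psi

ω = 2π·140/60 = 14.66 rad/s, so T = P/ω = 13.9×10³ / 14.66 = 948.1 N·m.
J = π(d_o⁴ − d_i⁴)/32 = π(0.0354⁴ − 0.0255⁴)/32 = 1.127×10^-7 m⁴.
τ_max = T·r/J = 948.1 × 0.0177 / 1.127×10^-7 = 1.490×10^8 Pa.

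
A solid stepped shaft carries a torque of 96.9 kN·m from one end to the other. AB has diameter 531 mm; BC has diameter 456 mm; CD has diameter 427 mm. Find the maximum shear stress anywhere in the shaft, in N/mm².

6.34 N/mm²

Under the same torque, τ_max = 16T/(πd³) is largest where d is smallest — segment CD (d = 427 mm).
τ_max = 16·96900/(π·(0.427)³) = 6.339×10^6 Pa.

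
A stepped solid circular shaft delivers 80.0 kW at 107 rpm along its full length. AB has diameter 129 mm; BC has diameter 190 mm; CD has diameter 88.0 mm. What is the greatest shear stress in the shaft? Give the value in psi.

ω = 2π·107/60 = 11.21 rad/s, so T = P/ω = 80.0×10³ / 11.21 = 7140 N·m.
Under the same torque, τ_max = 16T/(πd³) is largest where d is smallest — segment CD (d = 88.0 mm).
τ_max = 16·7140/(π·(0.0880)³) = 5.336×10^7 Pa.

7740 psi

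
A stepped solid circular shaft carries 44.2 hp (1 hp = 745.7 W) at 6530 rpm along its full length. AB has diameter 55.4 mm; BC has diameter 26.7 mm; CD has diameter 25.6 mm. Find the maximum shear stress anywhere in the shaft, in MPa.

14.6 MPa

ω = 2π·6530/60 = 683.8 rad/s, so T = P/ω = 44.2×745.7 / 683.8 = 48.20 N·m.
Under the same torque, τ_max = 16T/(πd³) is largest where d is smallest — segment CD (d = 25.6 mm).
τ_max = 16·48.20/(π·(0.0256)³) = 1.463×10^7 Pa.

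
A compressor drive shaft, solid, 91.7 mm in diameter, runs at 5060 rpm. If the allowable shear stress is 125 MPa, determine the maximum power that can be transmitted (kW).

10000 kW

J = πd⁴/32 = π(0.0917)⁴/32 = 6.942×10^-6 m⁴.
T_max = τ_allow·J/r = 1.25×10^8 × 6.942×10^-6 / 0.0459 = 18930 N·m.
ω = 2π·5060/60 = 529.9 rad/s, so P_max = T_max·ω = 1.003×10^7 W.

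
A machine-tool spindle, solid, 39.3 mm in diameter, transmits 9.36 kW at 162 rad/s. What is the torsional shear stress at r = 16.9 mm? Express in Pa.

4.17e6 Pa

ω = 162 rad/s, so T = P/ω = 9.36×10³ / 162.0 = 57.78 N·m.
J = πd⁴/32 = π(0.0393)⁴/32 = 2.342×10^-7 m⁴.
Shear stress varies linearly with radius: τ = T·r/J = 57.78 × 0.0169 / 2.342×10^-7 = 4.169×10^6 Pa.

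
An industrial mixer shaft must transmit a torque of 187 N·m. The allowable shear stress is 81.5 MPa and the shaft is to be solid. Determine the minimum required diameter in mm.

22.7 mm

For a solid shaft τ_max = 16T/(πd³), so d = (16T/(π τ_allow))^(1/3) = (16·187.0/(π·8.15×10^7))^(1/3) = 0.02269 m.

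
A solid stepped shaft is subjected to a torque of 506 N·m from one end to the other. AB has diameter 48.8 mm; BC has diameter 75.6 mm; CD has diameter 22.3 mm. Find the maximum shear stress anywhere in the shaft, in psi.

33700 psi

Under the same torque, τ_max = 16T/(πd³) is largest where d is smallest — segment CD (d = 22.3 mm).
τ_max = 16·506.0/(π·(0.0223)³) = 2.324×10^8 Pa.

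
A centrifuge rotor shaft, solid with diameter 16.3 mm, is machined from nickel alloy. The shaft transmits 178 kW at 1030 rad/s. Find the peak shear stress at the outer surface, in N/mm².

203 N/mm²

ω = 1030 rad/s, so T = P/ω = 178×10³ / 1030 = 172.8 N·m.
J = πd⁴/32 = π(0.0163)⁴/32 = 6.930×10^-9 m⁴.
τ_max = T·r/J = 172.8 × 0.00815 / 6.930×10^-9 = 2.032×10^8 Pa.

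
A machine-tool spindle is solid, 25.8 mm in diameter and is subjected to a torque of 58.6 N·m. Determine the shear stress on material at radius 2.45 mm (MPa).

J = πd⁴/32 = π(0.0258)⁴/32 = 4.350×10^-8 m⁴.
Shear stress varies linearly with radius: τ = T·r/J = 58.60 × 0.00245 / 4.350×10^-8 = 3.301×10^6 Pa.

3.30 MPa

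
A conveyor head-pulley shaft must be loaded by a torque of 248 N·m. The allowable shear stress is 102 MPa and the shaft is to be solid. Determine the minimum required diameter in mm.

23.1 mm

For a solid shaft τ_max = 16T/(πd³), so d = (16T/(π τ_allow))^(1/3) = (16·248.0/(π·1.02×10^8))^(1/3) = 0.02314 m.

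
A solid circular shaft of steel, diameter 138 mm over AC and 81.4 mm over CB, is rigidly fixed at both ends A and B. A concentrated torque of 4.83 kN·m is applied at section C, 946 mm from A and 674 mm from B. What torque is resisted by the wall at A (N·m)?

4130 N·m

Compatibility: T_A·a/J_AC = T_B·b/J_CB with T_A + T_B = T₀.
J_AC = 3.56×10^-5 m⁴, J_CB = 4.31×10^-6 m⁴, so T_A = T₀·(J_AC/a)/((J_AC/a)+(J_CB/b)) = 4129 N·m, T_B = 701.5 N·m.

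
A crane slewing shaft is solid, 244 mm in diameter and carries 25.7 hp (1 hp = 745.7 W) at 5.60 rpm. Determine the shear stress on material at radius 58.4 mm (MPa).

ω = 2π·5.60/60 = 0.5864 rad/s, so T = P/ω = 25.7×745.7 / 0.5864 = 32680 N·m.
J = πd⁴/32 = π(0.244)⁴/32 = 3.480×10^-4 m⁴.
Shear stress varies linearly with radius: τ = T·r/J = 32680 × 0.0584 / 3.480×10^-4 = 5.484×10^6 Pa.

5.48 MPa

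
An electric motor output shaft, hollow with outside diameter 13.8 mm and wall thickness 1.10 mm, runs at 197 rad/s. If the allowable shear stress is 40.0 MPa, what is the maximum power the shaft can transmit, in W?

2040 W

J = π(d_o⁴ − d_i⁴)/32 = π(0.0138⁴ − 0.0116⁴)/32 = 1.783×10^-9 m⁴.
T_max = τ_allow·J/r = 4.00×10^7 × 1.783×10^-9 / 0.00690 = 10.34 N·m.
ω = 197 rad/s, so P_max = T_max·ω = 2036 W.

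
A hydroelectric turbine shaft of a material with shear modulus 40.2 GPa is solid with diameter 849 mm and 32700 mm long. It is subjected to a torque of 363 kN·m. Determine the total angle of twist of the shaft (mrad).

J = πd⁴/32 = π(0.849)⁴/32 = 0.05101 m⁴.
θ = T·L/(G·J) = 363000 × 32.7 / (40.2×10⁹ × 0.05101) = 5.789×10^-3 rad.

5.79 mrad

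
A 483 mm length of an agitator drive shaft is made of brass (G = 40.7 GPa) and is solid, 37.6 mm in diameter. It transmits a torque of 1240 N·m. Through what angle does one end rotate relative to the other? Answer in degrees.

J = πd⁴/32 = π(0.0376)⁴/32 = 1.962×10^-7 m⁴.
θ = T·L/(G·J) = 1240 × 0.483 / (40.7×10⁹ × 1.962×10^-7) = 0.07499 rad.

4.30°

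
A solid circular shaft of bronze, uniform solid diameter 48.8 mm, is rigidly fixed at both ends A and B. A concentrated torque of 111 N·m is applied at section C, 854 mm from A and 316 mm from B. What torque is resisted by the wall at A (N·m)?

With uniform GJ and both ends fixed, compatibility θ_AC = θ_CB gives T_A·a = T_B·b, together with T_A + T_B = T₀.
T_A = T₀·b/(a+b) = 111.0·316/1170 = 29.98 N·m; T_B = 81.02 N·m.

30.0 N·m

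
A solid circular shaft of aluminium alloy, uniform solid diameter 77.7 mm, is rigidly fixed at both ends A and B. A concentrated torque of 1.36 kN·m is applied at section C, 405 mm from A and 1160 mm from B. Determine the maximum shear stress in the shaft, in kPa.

10900 kPa

With uniform GJ and both ends fixed, compatibility θ_AC = θ_CB gives T_A·a = T_B·b, together with T_A + T_B = T₀.
T_A = T₀·b/(a+b) = 1360·1160/1565 = 1008 N·m; T_B = 351.9 N·m.
τ in each portion: τ_AC = 1.09×10^7 Pa, τ_CB = 3.82×10^6 Pa; maximum is in AC.
τ_max = T_AC·r/J = 1008·0.0389/3.58×10^-6 = 1.094×10^7 Pa.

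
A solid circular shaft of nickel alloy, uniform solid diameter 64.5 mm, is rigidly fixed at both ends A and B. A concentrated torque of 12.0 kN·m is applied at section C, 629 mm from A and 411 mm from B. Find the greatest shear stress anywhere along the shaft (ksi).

With uniform GJ and both ends fixed, compatibility θ_AC = θ_CB gives T_A·a = T_B·b, together with T_A + T_B = T₀.
T_A = T₀·b/(a+b) = 12000·411/1040 = 4742 N·m; T_B = 7258 N·m.
τ in each portion: τ_AC = 9.00×10^7 Pa, τ_CB = 1.38×10^8 Pa; maximum is in CB.
τ_max = T_CB·r/J = 7258·0.0323/1.70×10^-6 = 1.377×10^8 Pa.

20.0 ksi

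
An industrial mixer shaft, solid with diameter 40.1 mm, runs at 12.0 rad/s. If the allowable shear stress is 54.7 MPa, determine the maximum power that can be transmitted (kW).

J = πd⁴/32 = π(0.0401)⁴/32 = 2.539×10^-7 m⁴.
T_max = τ_allow·J/r = 5.47×10^7 × 2.539×10^-7 / 0.0201 = 692.5 N·m.
ω = 12.0 rad/s, so P_max = T_max·ω = 8311 W.

8.31 kW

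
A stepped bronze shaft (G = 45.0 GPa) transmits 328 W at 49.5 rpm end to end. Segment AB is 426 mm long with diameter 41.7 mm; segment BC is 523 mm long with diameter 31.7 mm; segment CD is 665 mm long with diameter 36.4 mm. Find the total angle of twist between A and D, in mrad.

ω = 2π·49.5/60 = 5.184 rad/s, so T = P/ω = 328 / 5.184 = 63.28 N·m.
J_AB = π(0.0417)⁴/32 = 2.97×10^-7 m⁴; J_BC = π(0.0317)⁴/32 = 9.91×10^-8 m⁴; J_CD = π(0.0364)⁴/32 = 1.72×10^-7 m⁴.
θ = (T/G)·Σ L_i/J_i = (63.28/45.0×10⁹)·(0.426/2.97×10^-7 + 0.523/9.91×10^-8 + 0.665/1.72×10^-7) = 0.01486 rad.

14.9 mrad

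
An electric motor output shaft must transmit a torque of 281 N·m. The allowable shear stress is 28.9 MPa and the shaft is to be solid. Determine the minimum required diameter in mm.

For a solid shaft τ_max = 16T/(πd³), so d = (16T/(π τ_allow))^(1/3) = (16·281.0/(π·2.89×10^7))^(1/3) = 0.03672 m.

36.7 mm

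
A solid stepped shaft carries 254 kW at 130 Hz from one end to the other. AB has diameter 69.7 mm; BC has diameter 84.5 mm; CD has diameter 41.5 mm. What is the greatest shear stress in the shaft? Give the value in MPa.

ω = 2π·130 = 816.8 rad/s, so T = P/ω = 254×10³ / 816.8 = 311.0 N·m.
Under the same torque, τ_max = 16T/(πd³) is largest where d is smallest — segment CD (d = 41.5 mm).
τ_max = 16·311.0/(π·(0.0415)³) = 2.216×10^7 Pa.

22.2 MPa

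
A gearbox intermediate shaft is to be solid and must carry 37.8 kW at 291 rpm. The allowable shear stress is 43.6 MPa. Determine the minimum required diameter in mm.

ω = 2π·291/60 = 30.47 rad/s, so T = P/ω = 37.8×10³ / 30.47 = 1240 N·m.
For a solid shaft τ_max = 16T/(πd³), so d = (16T/(π τ_allow))^(1/3) = (16·1240/(π·4.36×10^7))^(1/3) = 0.05252 m.

52.5 mm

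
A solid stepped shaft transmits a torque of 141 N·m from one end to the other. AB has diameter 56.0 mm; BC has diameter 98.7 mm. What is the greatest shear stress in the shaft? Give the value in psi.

Under the same torque, τ_max = 16T/(πd³) is largest where d is smallest — segment AB (d = 56.0 mm).
τ_max = 16·141.0/(π·(0.0560)³) = 4.089×10^6 Pa.

593 psi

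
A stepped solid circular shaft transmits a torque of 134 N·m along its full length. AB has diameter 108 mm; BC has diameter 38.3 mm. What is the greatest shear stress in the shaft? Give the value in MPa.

12.1 MPa

Under the same torque, τ_max = 16T/(πd³) is largest where d is smallest — segment BC (d = 38.3 mm).
τ_max = 16·134.0/(π·(0.0383)³) = 1.215×10^7 Pa.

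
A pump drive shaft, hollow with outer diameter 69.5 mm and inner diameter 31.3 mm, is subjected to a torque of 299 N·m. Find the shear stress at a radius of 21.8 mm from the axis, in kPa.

J = π(d_o⁴ − d_i⁴)/32 = π(0.0695⁴ − 0.0313⁴)/32 = 2.196×10^-6 m⁴.
Shear stress varies linearly with radius: τ = T·r/J = 299.0 × 0.0218 / 2.196×10^-6 = 2.968×10^6 Pa.

2970 kPa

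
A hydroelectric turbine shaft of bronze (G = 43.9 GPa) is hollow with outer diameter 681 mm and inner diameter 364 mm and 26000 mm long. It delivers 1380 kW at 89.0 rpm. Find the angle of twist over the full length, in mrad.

ω = 2π·89.0/60 = 9.320 rad/s, so T = P/ω = 1380×10³ / 9.320 = 148100 N·m.
J = π(d_o⁴ − d_i⁴)/32 = π(0.681⁴ − 0.364⁴)/32 = 0.01939 m⁴.
θ = T·L/(G·J) = 148100 × 26.0 / (43.9×10⁹ × 0.01939) = 4.522×10^-3 rad.

4.52 mrad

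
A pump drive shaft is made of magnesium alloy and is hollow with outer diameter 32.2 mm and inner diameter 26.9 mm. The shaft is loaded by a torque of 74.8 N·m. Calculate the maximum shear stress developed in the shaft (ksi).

3.23 ksi

J = π(d_o⁴ − d_i⁴)/32 = π(0.0322⁴ − 0.0269⁴)/32 = 5.414×10^-8 m⁴.
τ_max = T·r/J = 74.80 × 0.0161 / 5.414×10^-8 = 2.225×10^7 Pa.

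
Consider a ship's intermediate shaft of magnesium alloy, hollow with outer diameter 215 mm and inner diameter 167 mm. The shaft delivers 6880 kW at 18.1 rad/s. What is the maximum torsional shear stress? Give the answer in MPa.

ω = 18.1 rad/s, so T = P/ω = 6880×10³ / 18.10 = 380100 N·m.
J = π(d_o⁴ − d_i⁴)/32 = π(0.215⁴ − 0.167⁴)/32 = 1.334×10^-4 m⁴.
τ_max = T·r/J = 380100 × 0.107 / 1.334×10^-4 = 3.063×10^8 Pa.

306 MPa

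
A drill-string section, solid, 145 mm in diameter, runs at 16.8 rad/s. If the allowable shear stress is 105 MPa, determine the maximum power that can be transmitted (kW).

1060 kW

J = πd⁴/32 = π(0.145)⁴/32 = 4.340×10^-5 m⁴.
T_max = τ_allow·J/r = 1.05×10^8 × 4.340×10^-5 / 0.0725 = 62850 N·m.
ω = 16.8 rad/s, so P_max = T_max·ω = 1.056×10^6 W.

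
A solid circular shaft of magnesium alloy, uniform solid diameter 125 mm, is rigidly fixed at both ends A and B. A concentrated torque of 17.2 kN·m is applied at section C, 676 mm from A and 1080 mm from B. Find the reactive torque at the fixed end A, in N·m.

10600 N·m

With uniform GJ and both ends fixed, compatibility θ_AC = θ_CB gives T_A·a = T_B·b, together with T_A + T_B = T₀.
T_A = T₀·b/(a+b) = 17200·1080/1756 = 10580 N·m; T_B = 6621 N·m.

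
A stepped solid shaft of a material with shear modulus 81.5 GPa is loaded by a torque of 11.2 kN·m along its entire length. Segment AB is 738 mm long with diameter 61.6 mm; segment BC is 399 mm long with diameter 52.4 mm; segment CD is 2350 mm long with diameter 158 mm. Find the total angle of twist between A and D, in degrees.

8.66°

J_AB = π(0.0616)⁴/32 = 1.41×10^-6 m⁴; J_BC = π(0.0524)⁴/32 = 7.40×10^-7 m⁴; J_CD = π(0.158)⁴/32 = 6.12×10^-5 m⁴.
θ = (T/G)·Σ L_i/J_i = (11200/81.5×10⁹)·(0.738/1.41×10^-6 + 0.399/7.40×10^-7 + 2.35/6.12×10^-5) = 0.1511 rad.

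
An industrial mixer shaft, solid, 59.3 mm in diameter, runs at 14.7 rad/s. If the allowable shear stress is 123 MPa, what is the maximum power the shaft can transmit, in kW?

J = πd⁴/32 = π(0.0593)⁴/32 = 1.214×10^-6 m⁴.
T_max = τ_allow·J/r = 1.23×10^8 × 1.214×10^-6 / 0.0296 = 5036 N·m.
ω = 14.7 rad/s, so P_max = T_max·ω = 7.403×10^4 W.

74.0 kW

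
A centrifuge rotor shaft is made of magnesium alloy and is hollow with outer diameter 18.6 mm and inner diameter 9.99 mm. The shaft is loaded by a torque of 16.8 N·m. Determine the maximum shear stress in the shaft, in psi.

2100 psi

J = π(d_o⁴ − d_i⁴)/32 = π(0.0186⁴ − 0.00999⁴)/32 = 1.077×10^-8 m⁴.
τ_max = T·r/J = 16.80 × 0.00930 / 1.077×10^-8 = 1.450×10^7 Pa.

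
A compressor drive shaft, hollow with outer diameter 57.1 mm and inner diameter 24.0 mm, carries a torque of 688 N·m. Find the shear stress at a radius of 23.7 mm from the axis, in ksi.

2.34 ksi

J = π(d_o⁴ − d_i⁴)/32 = π(0.0571⁴ − 0.0240⁴)/32 = 1.011×10^-6 m⁴.
Shear stress varies linearly with radius: τ = T·r/J = 688.0 × 0.0237 / 1.011×10^-6 = 1.613×10^7 Pa.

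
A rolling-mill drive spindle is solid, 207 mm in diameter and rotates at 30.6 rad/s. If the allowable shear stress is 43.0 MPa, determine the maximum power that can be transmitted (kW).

J = πd⁴/32 = π(0.207)⁴/32 = 1.803×10^-4 m⁴.
T_max = τ_allow·J/r = 4.30×10^7 × 1.803×10^-4 / 0.103 = 74890 N·m.
ω = 30.6 rad/s, so P_max = T_max·ω = 2.292×10^6 W.

2290 kW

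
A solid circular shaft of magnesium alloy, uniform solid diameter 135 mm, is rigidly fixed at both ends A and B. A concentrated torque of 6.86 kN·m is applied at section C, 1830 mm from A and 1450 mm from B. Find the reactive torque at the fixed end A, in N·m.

3030 N·m

With uniform GJ and both ends fixed, compatibility θ_AC = θ_CB gives T_A·a = T_B·b, together with T_A + T_B = T₀.
T_A = T₀·b/(a+b) = 6860·1450/3280 = 3033 N·m; T_B = 3827 N·m.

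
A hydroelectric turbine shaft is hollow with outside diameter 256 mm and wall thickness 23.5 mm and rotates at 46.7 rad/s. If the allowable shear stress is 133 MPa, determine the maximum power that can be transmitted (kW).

J = π(d_o⁴ − d_i⁴)/32 = π(0.256⁴ − 0.209⁴)/32 = 2.343×10^-4 m⁴.
T_max = τ_allow·J/r = 1.33×10^8 × 2.343×10^-4 / 0.128 = 243500 N·m.
ω = 46.7 rad/s, so P_max = T_max·ω = 1.137×10^7 W.

11400 kW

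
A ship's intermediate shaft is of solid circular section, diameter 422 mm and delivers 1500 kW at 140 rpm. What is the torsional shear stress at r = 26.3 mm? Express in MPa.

ω = 2π·140/60 = 14.66 rad/s, so T = P/ω = 1500×10³ / 14.66 = 102300 N·m.
J = πd⁴/32 = π(0.422)⁴/32 = 3.114×10^-3 m⁴.
Shear stress varies linearly with radius: τ = T·r/J = 102300 × 0.0263 / 3.114×10^-3 = 8.643×10^5 Pa.

0.864 MPa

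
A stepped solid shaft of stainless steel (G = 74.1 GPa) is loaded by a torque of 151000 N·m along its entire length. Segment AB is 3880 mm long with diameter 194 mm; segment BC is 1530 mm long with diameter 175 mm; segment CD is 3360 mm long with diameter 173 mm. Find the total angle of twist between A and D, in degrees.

J_AB = π(0.194)⁴/32 = 1.39×10^-4 m⁴; J_BC = π(0.175)⁴/32 = 9.21×10^-5 m⁴; J_CD = π(0.173)⁴/32 = 8.79×10^-5 m⁴.
θ = (T/G)·Σ L_i/J_i = (151000/74.1×10⁹)·(3.88/1.39×10^-4 + 1.53/9.21×10^-5 + 3.36/8.79×10^-5) = 0.1686 rad.

9.66°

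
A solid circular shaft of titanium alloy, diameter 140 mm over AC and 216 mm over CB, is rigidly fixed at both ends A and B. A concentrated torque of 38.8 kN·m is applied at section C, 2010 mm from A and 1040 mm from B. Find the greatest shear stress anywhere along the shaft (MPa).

Compatibility: T_A·a/J_AC = T_B·b/J_CB with T_A + T_B = T₀.
J_AC = 3.77×10^-5 m⁴, J_CB = 2.14×10^-4 m⁴, so T_A = T₀·(J_AC/a)/((J_AC/a)+(J_CB/b)) = 3247 N·m, T_B = 35550 N·m.
τ in each portion: τ_AC = 6.03×10^6 Pa, τ_CB = 1.80×10^7 Pa; maximum is in CB.
τ_max = T_CB·r/J = 35550·0.108/2.14×10^-4 = 1.797×10^7 Pa.

18.0 MPa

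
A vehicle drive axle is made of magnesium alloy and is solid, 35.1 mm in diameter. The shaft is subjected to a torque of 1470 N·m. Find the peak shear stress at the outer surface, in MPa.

J = πd⁴/32 = π(0.0351)⁴/32 = 1.490×10^-7 m⁴.
τ_max = T·r/J = 1470 × 0.0175 / 1.490×10^-7 = 1.731×10^8 Pa.

173 MPa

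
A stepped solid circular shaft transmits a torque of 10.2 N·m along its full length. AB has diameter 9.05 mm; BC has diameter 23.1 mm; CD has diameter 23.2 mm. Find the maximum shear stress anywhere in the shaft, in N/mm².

70.1 N/mm²

Under the same torque, τ_max = 16T/(πd³) is largest where d is smallest — segment AB (d = 9.05 mm).
τ_max = 16·10.20/(π·(0.00905)³) = 7.008×10^7 Pa.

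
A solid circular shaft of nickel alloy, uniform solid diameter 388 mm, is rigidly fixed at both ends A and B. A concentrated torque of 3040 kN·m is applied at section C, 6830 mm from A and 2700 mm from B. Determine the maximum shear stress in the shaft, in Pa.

With uniform GJ and both ends fixed, compatibility θ_AC = θ_CB gives T_A·a = T_B·b, together with T_A + T_B = T₀.
T_A = T₀·b/(a+b) = 3.040e6·2700/9530 = 861300 N·m; T_B = 2.179e6 N·m.
τ in each portion: τ_AC = 7.51×10^7 Pa, τ_CB = 1.90×10^8 Pa; maximum is in CB.
τ_max = T_CB·r/J = 2.179e6·0.194/2.22×10^-3 = 1.900×10^8 Pa.

1.90e8 Pa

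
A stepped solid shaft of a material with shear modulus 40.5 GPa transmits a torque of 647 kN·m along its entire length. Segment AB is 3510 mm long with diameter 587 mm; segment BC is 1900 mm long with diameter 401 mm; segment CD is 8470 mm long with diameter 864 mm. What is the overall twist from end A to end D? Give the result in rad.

J_AB = π(0.587)⁴/32 = 0.0117 m⁴; J_BC = π(0.401)⁴/32 = 2.54×10^-3 m⁴; J_CD = π(0.864)⁴/32 = 0.0547 m⁴.
θ = (T/G)·Σ L_i/J_i = (647000/40.5×10⁹)·(3.51/0.0117 + 1.90/2.54×10^-3 + 8.47/0.0547) = 0.01924 rad.

0.0192 rad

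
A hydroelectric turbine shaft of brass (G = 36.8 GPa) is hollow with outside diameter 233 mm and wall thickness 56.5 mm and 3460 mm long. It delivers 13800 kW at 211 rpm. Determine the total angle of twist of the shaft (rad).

ω = 2π·211/60 = 22.10 rad/s, so T = P/ω = 13800×10³ / 22.10 = 624600 N·m.
J = π(d_o⁴ − d_i⁴)/32 = π(0.233⁴ − 0.120⁴)/32 = 2.690×10^-4 m⁴.
θ = T·L/(G·J) = 624600 × 3.46 / (36.8×10⁹ × 2.690×10^-4) = 0.2183 rad.

0.218 rad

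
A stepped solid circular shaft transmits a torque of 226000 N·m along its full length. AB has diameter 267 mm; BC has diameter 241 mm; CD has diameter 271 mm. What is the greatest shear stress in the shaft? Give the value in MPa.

Under the same torque, τ_max = 16T/(πd³) is largest where d is smallest — segment BC (d = 241 mm).
τ_max = 16·226000/(π·(0.241)³) = 8.223×10^7 Pa.

82.2 MPa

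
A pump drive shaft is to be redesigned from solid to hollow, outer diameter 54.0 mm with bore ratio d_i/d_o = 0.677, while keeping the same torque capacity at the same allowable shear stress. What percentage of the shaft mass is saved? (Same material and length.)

36.6 %

Equal τ_max and T ⇒ the solid shaft needs d_s³ = d_o³(1−k⁴), so d_s = 54.0·(1−0.677⁴)^(1/3) = 49.92 mm.
Area ratio A_h/A_s = d_o²(1−k²)/d_s² = (1−k²)/(1−k⁴)^(2/3) = 0.6339.
Mass saving = 1 − 0.6339 = 36.6 %.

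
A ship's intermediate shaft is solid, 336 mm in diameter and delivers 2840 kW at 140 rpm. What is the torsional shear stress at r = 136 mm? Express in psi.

3050 psi

ω = 2π·140/60 = 14.66 rad/s, so T = P/ω = 2840×10³ / 14.66 = 193700 N·m.
J = πd⁴/32 = π(0.336)⁴/32 = 1.251×10^-3 m⁴.
Shear stress varies linearly with radius: τ = T·r/J = 193700 × 0.136 / 1.251×10^-3 = 2.105×10^7 Pa.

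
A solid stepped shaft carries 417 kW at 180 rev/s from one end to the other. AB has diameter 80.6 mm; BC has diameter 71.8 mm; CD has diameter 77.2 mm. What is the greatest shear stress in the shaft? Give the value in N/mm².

ω = 2π·180 = 1131 rad/s, so T = P/ω = 417×10³ / 1131 = 368.7 N·m.
Under the same torque, τ_max = 16T/(πd³) is largest where d is smallest — segment BC (d = 71.8 mm).
τ_max = 16·368.7/(π·(0.0718)³) = 5.073×10^6 Pa.

5.07 N/mm²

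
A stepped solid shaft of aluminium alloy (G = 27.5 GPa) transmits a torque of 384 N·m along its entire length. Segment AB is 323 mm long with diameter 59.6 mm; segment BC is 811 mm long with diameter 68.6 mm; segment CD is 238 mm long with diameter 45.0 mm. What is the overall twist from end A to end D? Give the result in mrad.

17.1 mrad

J_AB = π(0.0596)⁴/32 = 1.24×10^-6 m⁴; J_BC = π(0.0686)⁴/32 = 2.17×10^-6 m⁴; J_CD = π(0.0450)⁴/32 = 4.03×10^-7 m⁴.
θ = (T/G)·Σ L_i/J_i = (384.0/27.5×10⁹)·(0.323/1.24×10^-6 + 0.811/2.17×10^-6 + 0.238/4.03×10^-7) = 0.01710 rad.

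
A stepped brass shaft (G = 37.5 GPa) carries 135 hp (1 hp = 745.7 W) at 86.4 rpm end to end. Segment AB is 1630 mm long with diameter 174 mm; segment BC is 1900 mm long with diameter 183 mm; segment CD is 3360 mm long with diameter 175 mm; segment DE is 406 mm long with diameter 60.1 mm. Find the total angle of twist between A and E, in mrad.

ω = 2π·86.4/60 = 9.048 rad/s, so T = P/ω = 135×745.7 / 9.048 = 11130 N·m.
J_AB = π(0.174)⁴/32 = 9.00×10^-5 m⁴; J_BC = π(0.183)⁴/32 = 1.10×10^-4 m⁴; J_CD = π(0.175)⁴/32 = 9.21×10^-5 m⁴; J_DE = π(0.0601)⁴/32 = 1.28×10^-6 m⁴.
θ = (T/G)·Σ L_i/J_i = (11130/37.5×10⁹)·(1.63/9.00×10^-5 + 1.90/1.10×10^-4 + 3.36/9.21×10^-5 + 0.406/1.28×10^-6) = 0.1154 rad.

115 mrad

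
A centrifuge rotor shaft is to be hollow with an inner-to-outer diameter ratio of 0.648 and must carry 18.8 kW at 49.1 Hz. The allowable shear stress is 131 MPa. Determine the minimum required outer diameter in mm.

ω = 2π·49.1 = 308.5 rad/s, so T = P/ω = 18.8×10³ / 308.5 = 60.94 N·m.
For a hollow shaft with d_i/d_o = 0.648: τ_max = 16T/(π d_o³ (1−k⁴)), so d_o = [16T/(π τ_allow (1−k⁴))]^(1/3) = [16·60.94/(π·1.31×10^8·0.8237)]^(1/3) = 0.01422 m.

14.2 mm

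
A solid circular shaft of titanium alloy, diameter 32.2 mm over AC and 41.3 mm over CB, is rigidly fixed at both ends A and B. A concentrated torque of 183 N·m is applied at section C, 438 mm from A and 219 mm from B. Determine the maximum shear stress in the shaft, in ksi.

Compatibility: T_A·a/J_AC = T_B·b/J_CB with T_A + T_B = T₀.
J_AC = 1.06×10^-7 m⁴, J_CB = 2.86×10^-7 m⁴, so T_A = T₀·(J_AC/a)/((J_AC/a)+(J_CB/b)) = 28.54 N·m, T_B = 154.5 N·m.
τ in each portion: τ_AC = 4.35×10^6 Pa, τ_CB = 1.12×10^7 Pa; maximum is in CB.
τ_max = T_CB·r/J = 154.5·0.0206/2.86×10^-7 = 1.117×10^7 Pa.

1.62 ksi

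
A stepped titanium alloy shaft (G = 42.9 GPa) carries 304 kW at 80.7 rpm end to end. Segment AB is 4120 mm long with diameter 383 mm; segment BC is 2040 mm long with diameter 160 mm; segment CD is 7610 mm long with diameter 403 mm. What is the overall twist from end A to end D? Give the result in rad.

ω = 2π·80.7/60 = 8.451 rad/s, so T = P/ω = 304×10³ / 8.451 = 35970 N·m.
J_AB = π(0.383)⁴/32 = 2.11×10^-3 m⁴; J_BC = π(0.160)⁴/32 = 6.43×10^-5 m⁴; J_CD = π(0.403)⁴/32 = 2.59×10^-3 m⁴.
θ = (T/G)·Σ L_i/J_i = (35970/42.9×10⁹)·(4.12/2.11×10^-3 + 2.04/6.43×10^-5 + 7.61/2.59×10^-3) = 0.03069 rad.

0.0307 rad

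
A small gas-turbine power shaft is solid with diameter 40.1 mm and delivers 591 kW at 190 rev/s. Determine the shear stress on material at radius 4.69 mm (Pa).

9.15e6 Pa

ω = 2π·190 = 1194 rad/s, so T = P/ω = 591×10³ / 1194 = 495.1 N·m.
J = πd⁴/32 = π(0.0401)⁴/32 = 2.539×10^-7 m⁴.
Shear stress varies linearly with radius: τ = T·r/J = 495.1 × 0.00469 / 2.539×10^-7 = 9.146×10^6 Pa.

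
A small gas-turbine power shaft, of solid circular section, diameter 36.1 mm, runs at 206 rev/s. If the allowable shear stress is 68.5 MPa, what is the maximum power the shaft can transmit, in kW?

J = πd⁴/32 = π(0.0361)⁴/32 = 1.667×10^-7 m⁴.
T_max = τ_allow·J/r = 6.85×10^7 × 1.667×10^-7 / 0.0181 = 632.8 N·m.
ω = 2π·206 = 1294 rad/s, so P_max = T_max·ω = 8.190×10^5 W.

819 kW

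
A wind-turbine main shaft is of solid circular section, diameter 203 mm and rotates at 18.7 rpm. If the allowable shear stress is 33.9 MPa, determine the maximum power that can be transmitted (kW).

J = πd⁴/32 = π(0.203)⁴/32 = 1.667×10^-4 m⁴.
T_max = τ_allow·J/r = 3.39×10^7 × 1.667×10^-4 / 0.102 = 55680 N·m.
ω = 2π·18.7/60 = 1.958 rad/s, so P_max = T_max·ω = 1.090×10^5 W.

109 kW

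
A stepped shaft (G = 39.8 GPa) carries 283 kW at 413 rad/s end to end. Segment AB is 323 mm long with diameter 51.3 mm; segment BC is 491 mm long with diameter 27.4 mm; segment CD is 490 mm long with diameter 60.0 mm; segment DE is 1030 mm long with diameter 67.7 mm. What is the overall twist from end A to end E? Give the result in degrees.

ω = 413 rad/s, so T = P/ω = 283×10³ / 413.0 = 685.2 N·m.
J_AB = π(0.0513)⁴/32 = 6.80×10^-7 m⁴; J_BC = π(0.0274)⁴/32 = 5.53×10^-8 m⁴; J_CD = π(0.0600)⁴/32 = 1.27×10^-6 m⁴; J_DE = π(0.0677)⁴/32 = 2.06×10^-6 m⁴.
θ = (T/G)·Σ L_i/J_i = (685.2/39.8×10⁹)·(0.323/6.80×10^-7 + 0.491/5.53×10^-8 + 0.490/1.27×10^-6 + 1.03/2.06×10^-6) = 0.1762 rad.

10.1°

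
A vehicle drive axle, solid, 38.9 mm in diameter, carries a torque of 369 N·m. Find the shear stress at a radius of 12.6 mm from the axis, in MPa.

20.7 MPa

J = πd⁴/32 = π(0.0389)⁴/32 = 2.248×10^-7 m⁴.
Shear stress varies linearly with radius: τ = T·r/J = 369.0 × 0.0126 / 2.248×10^-7 = 2.068×10^7 Pa.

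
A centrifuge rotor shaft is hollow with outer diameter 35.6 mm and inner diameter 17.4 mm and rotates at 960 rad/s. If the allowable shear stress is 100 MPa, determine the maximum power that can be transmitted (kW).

J = π(d_o⁴ − d_i⁴)/32 = π(0.0356⁴ − 0.0174⁴)/32 = 1.487×10^-7 m⁴.
T_max = τ_allow·J/r = 1.00×10^8 × 1.487×10^-7 / 0.0178 = 835.3 N·m.
ω = 960 rad/s, so P_max = T_max·ω = 8.019×10^5 W.

802 kW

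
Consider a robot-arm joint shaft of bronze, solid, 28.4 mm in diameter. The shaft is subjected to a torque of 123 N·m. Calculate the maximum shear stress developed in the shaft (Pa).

J = πd⁴/32 = π(0.0284)⁴/32 = 6.387×10^-8 m⁴.
τ_max = T·r/J = 123.0 × 0.0142 / 6.387×10^-8 = 2.735×10^7 Pa.

2.73e7 Pa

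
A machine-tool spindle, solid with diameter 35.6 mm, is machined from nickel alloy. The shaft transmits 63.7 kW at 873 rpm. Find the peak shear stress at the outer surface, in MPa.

ω = 2π·873/60 = 91.42 rad/s, so T = P/ω = 63.7×10³ / 91.42 = 696.8 N·m.
J = πd⁴/32 = π(0.0356)⁴/32 = 1.577×10^-7 m⁴.
τ_max = T·r/J = 696.8 × 0.0178 / 1.577×10^-7 = 7.865×10^7 Pa.

78.7 MPa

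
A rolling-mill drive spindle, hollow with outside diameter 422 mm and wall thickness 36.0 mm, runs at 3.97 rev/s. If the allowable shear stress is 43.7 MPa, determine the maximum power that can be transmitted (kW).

J = π(d_o⁴ − d_i⁴)/32 = π(0.422⁴ − 0.350⁴)/32 = 1.640×10^-3 m⁴.
T_max = τ_allow·J/r = 4.37×10^7 × 1.640×10^-3 / 0.211 = 339700 N·m.
ω = 2π·3.97 = 24.94 rad/s, so P_max = T_max·ω = 8.474×10^6 W.

8470 kW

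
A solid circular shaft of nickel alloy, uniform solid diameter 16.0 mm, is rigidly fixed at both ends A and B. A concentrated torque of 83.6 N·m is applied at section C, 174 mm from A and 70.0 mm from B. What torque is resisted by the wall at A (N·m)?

24.0 N·m

With uniform GJ and both ends fixed, compatibility θ_AC = θ_CB gives T_A·a = T_B·b, together with T_A + T_B = T₀.
T_A = T₀·b/(a+b) = 83.60·70.0/244.0 = 23.98 N·m; T_B = 59.62 N·m.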